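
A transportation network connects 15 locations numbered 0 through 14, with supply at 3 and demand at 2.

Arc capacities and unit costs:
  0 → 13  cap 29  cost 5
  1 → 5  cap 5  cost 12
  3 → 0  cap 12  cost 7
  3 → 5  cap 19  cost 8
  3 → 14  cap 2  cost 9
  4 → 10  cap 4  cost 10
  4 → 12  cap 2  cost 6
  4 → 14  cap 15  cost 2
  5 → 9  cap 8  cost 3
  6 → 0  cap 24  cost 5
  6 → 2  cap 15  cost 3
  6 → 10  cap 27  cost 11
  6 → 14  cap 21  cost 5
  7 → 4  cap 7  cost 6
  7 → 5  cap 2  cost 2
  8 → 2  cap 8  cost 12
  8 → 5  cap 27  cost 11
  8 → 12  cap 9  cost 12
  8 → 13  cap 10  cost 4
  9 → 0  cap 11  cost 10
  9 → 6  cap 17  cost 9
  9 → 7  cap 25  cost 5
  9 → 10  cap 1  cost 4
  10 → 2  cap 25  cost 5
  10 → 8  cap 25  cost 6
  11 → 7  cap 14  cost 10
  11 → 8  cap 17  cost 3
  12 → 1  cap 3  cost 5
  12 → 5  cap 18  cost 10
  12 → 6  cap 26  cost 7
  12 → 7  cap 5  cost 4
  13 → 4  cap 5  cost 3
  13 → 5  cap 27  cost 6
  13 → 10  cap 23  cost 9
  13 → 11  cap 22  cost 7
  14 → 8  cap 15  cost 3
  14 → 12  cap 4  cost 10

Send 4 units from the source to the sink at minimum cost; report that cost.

Minimum cost for 4 units: 89

shortest-cost path #1: 3→5→9→10→2 push 1 @ unit cost 20 (adds 20)
shortest-cost path #2: 3→5→9→6→2 push 3 @ unit cost 23 (adds 69)
total cost = 89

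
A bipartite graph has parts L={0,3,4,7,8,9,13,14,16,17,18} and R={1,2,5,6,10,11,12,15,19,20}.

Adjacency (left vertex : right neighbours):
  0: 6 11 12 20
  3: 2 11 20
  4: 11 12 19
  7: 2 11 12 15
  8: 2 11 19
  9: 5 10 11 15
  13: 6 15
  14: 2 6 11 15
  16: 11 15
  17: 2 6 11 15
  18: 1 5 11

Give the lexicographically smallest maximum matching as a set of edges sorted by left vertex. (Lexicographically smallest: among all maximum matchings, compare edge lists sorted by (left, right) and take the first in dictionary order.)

Lex-smallest maximum matching: {(0,6), (3,20), (4,11), (7,12), (8,19), (9,5), (13,15), (14,2), (18,1)}

|M| = 9 (so the lex-smallest maximum matching has 9 edges)
process left vertices in ascending order; for each, take the smallest-labelled available neighbour that still permits 9 edges overall, or leave it unmatched if none does
lex-smallest matching: {0-6, 3-20, 4-11, 7-12, 8-19, 9-5, 13-15, 14-2, 18-1}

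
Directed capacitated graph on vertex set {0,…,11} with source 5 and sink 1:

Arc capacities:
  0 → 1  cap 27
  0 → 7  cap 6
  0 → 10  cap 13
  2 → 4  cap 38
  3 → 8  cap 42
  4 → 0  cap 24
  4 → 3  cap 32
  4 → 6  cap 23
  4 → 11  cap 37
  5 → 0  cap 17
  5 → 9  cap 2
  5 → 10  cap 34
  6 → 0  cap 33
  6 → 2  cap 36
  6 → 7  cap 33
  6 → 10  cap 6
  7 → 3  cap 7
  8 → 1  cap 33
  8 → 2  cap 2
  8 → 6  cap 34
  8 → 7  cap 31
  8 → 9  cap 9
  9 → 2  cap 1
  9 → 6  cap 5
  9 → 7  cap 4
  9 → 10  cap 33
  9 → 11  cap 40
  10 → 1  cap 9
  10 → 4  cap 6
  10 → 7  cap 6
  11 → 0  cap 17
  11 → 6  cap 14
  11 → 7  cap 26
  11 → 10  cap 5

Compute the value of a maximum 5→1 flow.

Maximum flow value: 40

augment #1: 5→0→1 bottleneck 17, total now 17
augment #2: 5→10→1 bottleneck 9, total now 26
augment #3: 5→9→6→0→1 bottleneck 2, total now 28
augment #4: 5→10→4→0→1 bottleneck 6, total now 34
augment #5: 5→10→7→3→8→1 bottleneck 6, total now 40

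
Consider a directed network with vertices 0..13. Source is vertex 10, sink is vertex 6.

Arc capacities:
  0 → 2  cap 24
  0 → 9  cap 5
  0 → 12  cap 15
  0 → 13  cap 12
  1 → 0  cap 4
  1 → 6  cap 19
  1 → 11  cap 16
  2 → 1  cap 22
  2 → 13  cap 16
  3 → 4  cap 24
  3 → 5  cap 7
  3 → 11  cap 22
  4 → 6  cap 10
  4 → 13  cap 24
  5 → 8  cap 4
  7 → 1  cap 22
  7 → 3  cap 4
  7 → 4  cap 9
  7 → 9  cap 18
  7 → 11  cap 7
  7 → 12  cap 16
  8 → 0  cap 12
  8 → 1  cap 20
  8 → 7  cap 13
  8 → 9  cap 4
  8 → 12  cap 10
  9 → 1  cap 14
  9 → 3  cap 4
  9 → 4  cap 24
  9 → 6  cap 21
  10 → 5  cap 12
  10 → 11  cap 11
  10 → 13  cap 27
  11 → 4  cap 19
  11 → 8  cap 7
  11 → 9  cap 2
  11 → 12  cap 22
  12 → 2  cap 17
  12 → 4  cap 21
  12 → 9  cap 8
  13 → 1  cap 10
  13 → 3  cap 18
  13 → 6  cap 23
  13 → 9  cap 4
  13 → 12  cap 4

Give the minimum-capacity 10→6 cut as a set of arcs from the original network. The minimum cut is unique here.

Min-cut arcs: {(5,8), (10,11), (10,13)} (total capacity 42)

augment #1: 10→13→6 push 23
augment #2: 10→11→4→6 push 10
augment #3: 10→11→9→6 push 1
augment #4: 10→13→1→6 push 4
augment #5: 10→5→8→1→6 push 4
max flow = 42; residual-reachable set from 10 gives S-side
cut edges (S→T): {(5,8), (10,11), (10,13)} total cap 42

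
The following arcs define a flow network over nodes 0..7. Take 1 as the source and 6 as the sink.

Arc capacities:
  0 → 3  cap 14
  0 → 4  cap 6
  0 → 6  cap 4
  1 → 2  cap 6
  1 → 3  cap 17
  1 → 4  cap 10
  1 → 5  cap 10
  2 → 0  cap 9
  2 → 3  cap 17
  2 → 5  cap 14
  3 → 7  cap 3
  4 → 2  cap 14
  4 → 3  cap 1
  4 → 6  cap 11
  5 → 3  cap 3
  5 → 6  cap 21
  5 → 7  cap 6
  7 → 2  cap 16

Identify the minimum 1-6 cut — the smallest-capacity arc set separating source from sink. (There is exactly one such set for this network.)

augment #1: 1→4→6 push 10
augment #2: 1→5→6 push 10
augment #3: 1→2→0→6 push 4
augment #4: 1→2→5→6 push 2
augment #5: 1→3→7→2→5→6 push 3
max flow = 29; residual-reachable set from 1 gives S-side
cut edges (S→T): {(1,2), (1,4), (1,5), (3,7)} total cap 29

Min-cut arcs: {(1,2), (1,4), (1,5), (3,7)} (total capacity 29)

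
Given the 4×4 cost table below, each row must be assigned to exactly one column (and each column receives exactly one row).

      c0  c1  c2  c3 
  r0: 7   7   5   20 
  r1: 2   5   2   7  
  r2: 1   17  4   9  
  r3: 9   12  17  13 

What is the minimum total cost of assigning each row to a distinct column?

optimal assignment: row0→col1 (cost 7), row1→col2 (cost 2), row2→col0 (cost 1), row3→col3 (cost 13)
total = 7 + 2 + 1 + 13 = 23

Minimum assignment cost: 23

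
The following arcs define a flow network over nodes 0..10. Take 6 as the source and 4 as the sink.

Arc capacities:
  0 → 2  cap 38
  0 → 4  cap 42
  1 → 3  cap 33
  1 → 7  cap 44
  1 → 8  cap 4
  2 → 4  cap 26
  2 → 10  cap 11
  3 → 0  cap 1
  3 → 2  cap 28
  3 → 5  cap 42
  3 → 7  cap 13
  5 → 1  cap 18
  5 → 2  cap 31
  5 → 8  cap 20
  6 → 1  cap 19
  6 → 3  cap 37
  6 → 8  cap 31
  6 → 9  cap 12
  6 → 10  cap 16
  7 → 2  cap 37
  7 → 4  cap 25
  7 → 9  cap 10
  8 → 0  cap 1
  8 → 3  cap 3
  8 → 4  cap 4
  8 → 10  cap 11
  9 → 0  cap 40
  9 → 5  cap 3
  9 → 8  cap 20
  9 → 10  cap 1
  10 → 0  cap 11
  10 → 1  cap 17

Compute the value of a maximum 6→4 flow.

augment #1: 6→8→4 bottleneck 4, total now 4
augment #2: 6→1→7→4 bottleneck 19, total now 23
augment #3: 6→3→0→4 bottleneck 1, total now 24
augment #4: 6→3→2→4 bottleneck 26, total now 50
augment #5: 6→3→7→4 bottleneck 6, total now 56
augment #6: 6→8→0→4 bottleneck 1, total now 57
augment #7: 6→9→0→4 bottleneck 12, total now 69
augment #8: 6→10→0→4 bottleneck 11, total now 80
augment #9: 6→3→7→9→0→4 bottleneck 4, total now 84
augment #10: 6→8→3→7→9→0→4 bottleneck 3, total now 87
augment #11: 6→10→1→7→9→0→4 bottleneck 3, total now 90

Maximum flow value: 90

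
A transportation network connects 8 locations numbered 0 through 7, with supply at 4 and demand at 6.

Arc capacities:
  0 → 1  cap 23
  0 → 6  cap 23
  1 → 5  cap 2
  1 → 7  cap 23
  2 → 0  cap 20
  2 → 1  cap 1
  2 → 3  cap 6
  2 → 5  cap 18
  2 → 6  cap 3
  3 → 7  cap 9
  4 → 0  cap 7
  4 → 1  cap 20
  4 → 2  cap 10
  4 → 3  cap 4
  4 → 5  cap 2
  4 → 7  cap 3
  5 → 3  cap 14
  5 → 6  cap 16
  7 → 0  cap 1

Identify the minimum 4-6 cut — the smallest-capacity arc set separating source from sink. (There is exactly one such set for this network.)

augment #1: 4→0→6 push 7
augment #2: 4→2→6 push 3
augment #3: 4→5→6 push 2
augment #4: 4→1→5→6 push 2
augment #5: 4→2→0→6 push 7
augment #6: 4→7→0→6 push 1
max flow = 22; residual-reachable set from 4 gives S-side
cut edges (S→T): {(1,5), (4,0), (4,2), (4,5), (7,0)} total cap 22

Min-cut arcs: {(1,5), (4,0), (4,2), (4,5), (7,0)} (total capacity 22)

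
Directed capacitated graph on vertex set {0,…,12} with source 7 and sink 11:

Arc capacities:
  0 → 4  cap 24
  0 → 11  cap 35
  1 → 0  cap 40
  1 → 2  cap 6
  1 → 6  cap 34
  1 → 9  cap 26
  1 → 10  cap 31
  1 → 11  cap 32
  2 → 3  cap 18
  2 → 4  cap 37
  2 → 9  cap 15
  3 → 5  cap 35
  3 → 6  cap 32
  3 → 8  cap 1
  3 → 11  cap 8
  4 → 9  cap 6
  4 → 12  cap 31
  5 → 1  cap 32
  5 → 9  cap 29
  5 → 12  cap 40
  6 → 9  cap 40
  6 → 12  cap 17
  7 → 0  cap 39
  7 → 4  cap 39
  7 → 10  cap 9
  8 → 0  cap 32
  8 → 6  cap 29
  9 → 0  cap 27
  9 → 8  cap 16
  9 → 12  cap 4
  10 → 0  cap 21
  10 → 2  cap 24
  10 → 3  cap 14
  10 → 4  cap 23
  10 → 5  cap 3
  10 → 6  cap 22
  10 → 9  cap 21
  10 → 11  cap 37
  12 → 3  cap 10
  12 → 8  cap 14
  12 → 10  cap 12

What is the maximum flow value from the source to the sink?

Maximum flow value: 66

augment #1: 7→0→11 bottleneck 35, total now 35
augment #2: 7→10→11 bottleneck 9, total now 44
augment #3: 7→4→12→3→11 bottleneck 8, total now 52
augment #4: 7→4→12→10→11 bottleneck 12, total now 64
augment #5: 7→4→12→3→5→1→11 bottleneck 2, total now 66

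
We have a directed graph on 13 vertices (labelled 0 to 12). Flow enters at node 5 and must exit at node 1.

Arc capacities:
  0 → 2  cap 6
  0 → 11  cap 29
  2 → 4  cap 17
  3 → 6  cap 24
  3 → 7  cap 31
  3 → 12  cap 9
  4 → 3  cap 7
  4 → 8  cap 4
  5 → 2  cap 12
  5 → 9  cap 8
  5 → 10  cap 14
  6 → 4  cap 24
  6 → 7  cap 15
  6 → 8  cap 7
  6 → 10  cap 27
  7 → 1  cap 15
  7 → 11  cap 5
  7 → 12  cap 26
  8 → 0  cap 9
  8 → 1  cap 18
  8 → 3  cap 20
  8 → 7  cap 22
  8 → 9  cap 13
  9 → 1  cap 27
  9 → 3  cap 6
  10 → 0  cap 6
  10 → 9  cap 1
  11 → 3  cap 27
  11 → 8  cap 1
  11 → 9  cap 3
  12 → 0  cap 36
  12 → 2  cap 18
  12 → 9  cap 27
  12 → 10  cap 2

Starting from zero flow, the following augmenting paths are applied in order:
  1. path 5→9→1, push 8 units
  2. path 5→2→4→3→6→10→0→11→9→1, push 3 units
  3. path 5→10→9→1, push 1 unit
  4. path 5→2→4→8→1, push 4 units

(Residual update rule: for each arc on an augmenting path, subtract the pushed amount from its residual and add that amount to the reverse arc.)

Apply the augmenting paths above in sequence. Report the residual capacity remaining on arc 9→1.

after path 1 (5→9→1, push 8): res(9,1)=19
after path 2 (5→2→4→3→6→10→0→11→9→1, push 3): res(9,1)=16
after path 3 (5→10→9→1, push 1): res(9,1)=15
after path 4 (5→2→4→8→1, push 4): res(9,1)=15

Residual capacity of (9,1): 15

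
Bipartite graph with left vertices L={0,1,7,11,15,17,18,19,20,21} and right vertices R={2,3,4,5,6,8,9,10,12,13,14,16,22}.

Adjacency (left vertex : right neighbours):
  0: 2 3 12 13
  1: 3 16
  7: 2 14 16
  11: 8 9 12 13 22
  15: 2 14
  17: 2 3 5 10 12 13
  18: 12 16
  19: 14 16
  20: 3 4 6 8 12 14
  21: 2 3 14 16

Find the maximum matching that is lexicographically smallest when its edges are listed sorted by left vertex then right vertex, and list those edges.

|M| = 9 (so the lex-smallest maximum matching has 9 edges)
process left vertices in ascending order; for each, take the smallest-labelled available neighbour that still permits 9 edges overall, or leave it unmatched if none does
lex-smallest matching: {0-13, 1-3, 7-2, 11-8, 15-14, 17-5, 18-12, 19-16, 20-4}

Lex-smallest maximum matching: {(0,13), (1,3), (7,2), (11,8), (15,14), (17,5), (18,12), (19,16), (20,4)}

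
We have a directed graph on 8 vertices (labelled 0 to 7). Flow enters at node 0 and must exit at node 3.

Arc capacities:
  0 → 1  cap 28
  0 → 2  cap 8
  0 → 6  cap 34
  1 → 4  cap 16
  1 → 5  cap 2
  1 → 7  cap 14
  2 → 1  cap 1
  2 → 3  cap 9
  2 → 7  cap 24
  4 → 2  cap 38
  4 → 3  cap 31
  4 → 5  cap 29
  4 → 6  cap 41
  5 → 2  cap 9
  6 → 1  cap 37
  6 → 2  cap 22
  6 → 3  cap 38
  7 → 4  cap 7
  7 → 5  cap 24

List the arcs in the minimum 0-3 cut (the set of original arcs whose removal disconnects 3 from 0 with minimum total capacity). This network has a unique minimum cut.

augment #1: 0→2→3 push 8
augment #2: 0→6→3 push 34
augment #3: 0→1→4→3 push 16
augment #4: 0→1→5→2→3 push 1
augment #5: 0→1→7→4→3 push 7
max flow = 66; residual-reachable set from 0 gives S-side
cut edges (S→T): {(0,6), (1,4), (2,3), (7,4)} total cap 66

Min-cut arcs: {(0,6), (1,4), (2,3), (7,4)} (total capacity 66)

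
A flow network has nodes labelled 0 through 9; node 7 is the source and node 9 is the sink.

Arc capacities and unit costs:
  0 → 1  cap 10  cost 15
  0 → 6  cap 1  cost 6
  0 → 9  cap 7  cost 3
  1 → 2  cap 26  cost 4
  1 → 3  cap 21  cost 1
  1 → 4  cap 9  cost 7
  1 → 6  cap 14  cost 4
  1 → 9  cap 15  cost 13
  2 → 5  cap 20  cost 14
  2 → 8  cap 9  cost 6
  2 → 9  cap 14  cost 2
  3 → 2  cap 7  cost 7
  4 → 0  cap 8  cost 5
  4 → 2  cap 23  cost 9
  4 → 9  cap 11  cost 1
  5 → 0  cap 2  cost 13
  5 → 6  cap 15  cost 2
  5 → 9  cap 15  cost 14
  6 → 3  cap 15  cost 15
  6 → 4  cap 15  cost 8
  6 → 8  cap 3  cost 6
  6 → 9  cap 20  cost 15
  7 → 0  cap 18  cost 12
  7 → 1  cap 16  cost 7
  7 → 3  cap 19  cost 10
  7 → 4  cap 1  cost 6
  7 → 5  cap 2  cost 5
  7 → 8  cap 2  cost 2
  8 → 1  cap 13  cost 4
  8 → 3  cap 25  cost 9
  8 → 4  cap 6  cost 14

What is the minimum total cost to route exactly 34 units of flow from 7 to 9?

shortest-cost path #1: 7→4→9 push 1 @ unit cost 7 (adds 7)
shortest-cost path #2: 7→8→1→2→9 push 2 @ unit cost 12 (adds 24)
shortest-cost path #3: 7→1→2→9 push 12 @ unit cost 13 (adds 156)
shortest-cost path #4: 7→0→9 push 7 @ unit cost 15 (adds 105)
shortest-cost path #5: 7→1→4→9 push 4 @ unit cost 15 (adds 60)
shortest-cost path #6: 7→5→6→4→9 push 2 @ unit cost 16 (adds 32)
shortest-cost path #7: 7→3→2→1→4→9 push 4 @ unit cost 21 (adds 84)
shortest-cost path #8: 7→3→2→1→4→6→5→9 push 1 @ unit cost 24 (adds 24)
shortest-cost path #9: 7→3→2→1→9 push 1 @ unit cost 26 (adds 26)
total cost = 518

Minimum cost for 34 units: 518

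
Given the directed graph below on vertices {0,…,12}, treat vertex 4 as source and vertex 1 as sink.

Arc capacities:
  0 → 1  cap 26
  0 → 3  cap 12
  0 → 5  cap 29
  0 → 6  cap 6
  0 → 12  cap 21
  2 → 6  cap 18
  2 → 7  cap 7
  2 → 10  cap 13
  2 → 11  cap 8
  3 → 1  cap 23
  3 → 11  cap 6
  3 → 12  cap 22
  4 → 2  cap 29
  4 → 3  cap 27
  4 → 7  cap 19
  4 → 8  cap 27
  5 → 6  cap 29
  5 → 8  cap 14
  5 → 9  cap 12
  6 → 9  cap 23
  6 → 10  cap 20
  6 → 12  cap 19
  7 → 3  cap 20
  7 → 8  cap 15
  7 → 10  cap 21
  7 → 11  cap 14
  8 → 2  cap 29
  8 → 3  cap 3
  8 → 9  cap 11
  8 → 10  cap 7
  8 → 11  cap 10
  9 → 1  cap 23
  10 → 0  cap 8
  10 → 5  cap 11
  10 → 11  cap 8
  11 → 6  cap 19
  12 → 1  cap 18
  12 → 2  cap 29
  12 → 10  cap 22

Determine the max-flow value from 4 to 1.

Maximum flow value: 72

augment #1: 4→3→1 bottleneck 23, total now 23
augment #2: 4→3→12→1 bottleneck 4, total now 27
augment #3: 4→8→9→1 bottleneck 11, total now 38
augment #4: 4→2→6→9→1 bottleneck 12, total now 50
augment #5: 4→2→6→12→1 bottleneck 6, total now 56
augment #6: 4→2→10→0→1 bottleneck 8, total now 64
augment #7: 4→7→3→12→1 bottleneck 8, total now 72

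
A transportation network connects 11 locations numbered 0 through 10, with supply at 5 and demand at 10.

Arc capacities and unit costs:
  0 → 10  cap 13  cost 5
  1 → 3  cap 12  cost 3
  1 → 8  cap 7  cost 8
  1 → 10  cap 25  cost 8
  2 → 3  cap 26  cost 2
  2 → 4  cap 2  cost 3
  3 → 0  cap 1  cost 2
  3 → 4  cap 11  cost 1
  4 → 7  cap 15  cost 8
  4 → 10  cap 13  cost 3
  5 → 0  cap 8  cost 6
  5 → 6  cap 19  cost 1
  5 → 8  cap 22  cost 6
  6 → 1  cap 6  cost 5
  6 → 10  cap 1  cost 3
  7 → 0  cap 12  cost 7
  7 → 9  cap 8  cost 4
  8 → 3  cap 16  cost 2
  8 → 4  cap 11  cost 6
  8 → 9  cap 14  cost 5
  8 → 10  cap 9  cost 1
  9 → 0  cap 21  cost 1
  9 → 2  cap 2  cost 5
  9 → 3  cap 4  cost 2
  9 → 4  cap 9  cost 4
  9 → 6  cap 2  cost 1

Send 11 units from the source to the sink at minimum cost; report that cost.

shortest-cost path #1: 5→6→10 push 1 @ unit cost 4 (adds 4)
shortest-cost path #2: 5→8→10 push 9 @ unit cost 7 (adds 63)
shortest-cost path #3: 5→0→10 push 1 @ unit cost 11 (adds 11)
total cost = 78

Minimum cost for 11 units: 78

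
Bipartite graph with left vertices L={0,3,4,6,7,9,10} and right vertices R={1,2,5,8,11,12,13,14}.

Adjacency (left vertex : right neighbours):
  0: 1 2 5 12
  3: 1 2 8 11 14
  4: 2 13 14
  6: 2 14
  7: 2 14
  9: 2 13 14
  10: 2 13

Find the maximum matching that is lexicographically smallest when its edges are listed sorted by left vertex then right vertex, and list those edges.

Lex-smallest maximum matching: {(0,1), (3,8), (4,2), (6,14), (9,13)}

|M| = 5 (so the lex-smallest maximum matching has 5 edges)
process left vertices in ascending order; for each, take the smallest-labelled available neighbour that still permits 5 edges overall, or leave it unmatched if none does
lex-smallest matching: {0-1, 3-8, 4-2, 6-14, 9-13}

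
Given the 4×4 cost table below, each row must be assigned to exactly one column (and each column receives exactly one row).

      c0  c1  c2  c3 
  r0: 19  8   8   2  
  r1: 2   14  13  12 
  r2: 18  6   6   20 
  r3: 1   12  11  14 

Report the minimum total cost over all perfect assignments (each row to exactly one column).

optimal assignment: row0→col3 (cost 2), row1→col0 (cost 2), row2→col1 (cost 6), row3→col2 (cost 11)
total = 2 + 2 + 6 + 11 = 21

Minimum assignment cost: 21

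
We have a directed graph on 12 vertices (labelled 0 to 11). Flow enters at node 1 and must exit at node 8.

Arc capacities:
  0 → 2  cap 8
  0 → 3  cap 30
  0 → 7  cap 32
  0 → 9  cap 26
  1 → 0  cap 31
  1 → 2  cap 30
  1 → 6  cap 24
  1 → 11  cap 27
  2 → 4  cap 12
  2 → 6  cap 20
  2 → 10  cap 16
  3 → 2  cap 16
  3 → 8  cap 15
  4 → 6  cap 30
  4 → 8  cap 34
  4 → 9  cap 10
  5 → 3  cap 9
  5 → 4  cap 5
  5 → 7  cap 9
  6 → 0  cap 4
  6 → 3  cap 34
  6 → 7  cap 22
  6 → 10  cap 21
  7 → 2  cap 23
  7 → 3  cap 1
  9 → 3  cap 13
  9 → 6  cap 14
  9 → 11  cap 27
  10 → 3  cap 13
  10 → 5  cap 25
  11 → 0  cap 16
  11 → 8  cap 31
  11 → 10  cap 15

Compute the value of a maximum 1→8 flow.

augment #1: 1→11→8 bottleneck 27, total now 27
augment #2: 1→0→3→8 bottleneck 15, total now 42
augment #3: 1→2→4→8 bottleneck 12, total now 54
augment #4: 1→0→9→11→8 bottleneck 4, total now 58
augment #5: 1→2→10→5→4→8 bottleneck 5, total now 63

Maximum flow value: 63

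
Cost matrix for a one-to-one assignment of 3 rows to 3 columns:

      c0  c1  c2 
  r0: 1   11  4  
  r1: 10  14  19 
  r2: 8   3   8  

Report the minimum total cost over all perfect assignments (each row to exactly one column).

Minimum assignment cost: 17

optimal assignment: row0→col2 (cost 4), row1→col0 (cost 10), row2→col1 (cost 3)
total = 4 + 10 + 3 = 17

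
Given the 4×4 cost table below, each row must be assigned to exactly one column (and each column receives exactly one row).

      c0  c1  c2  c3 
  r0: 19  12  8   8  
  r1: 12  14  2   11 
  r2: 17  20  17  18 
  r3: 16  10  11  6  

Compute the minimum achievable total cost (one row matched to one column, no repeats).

one of 2 optimal assignments: row0→col1 (cost 12), row1→col2 (cost 2), row2→col0 (cost 17), row3→col3 (cost 6)
total = 12 + 2 + 17 + 6 = 37

Minimum assignment cost: 37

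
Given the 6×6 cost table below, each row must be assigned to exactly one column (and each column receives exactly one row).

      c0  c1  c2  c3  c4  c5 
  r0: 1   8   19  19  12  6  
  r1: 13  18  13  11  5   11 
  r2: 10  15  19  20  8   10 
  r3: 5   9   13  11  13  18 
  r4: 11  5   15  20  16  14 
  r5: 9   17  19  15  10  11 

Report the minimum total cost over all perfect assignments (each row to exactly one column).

one of 3 optimal assignments: row0→col0 (cost 1), row1→col2 (cost 13), row2→col4 (cost 8), row3→col3 (cost 11), row4→col1 (cost 5), row5→col5 (cost 11)
total = 1 + 13 + 8 + 11 + 5 + 11 = 49

Minimum assignment cost: 49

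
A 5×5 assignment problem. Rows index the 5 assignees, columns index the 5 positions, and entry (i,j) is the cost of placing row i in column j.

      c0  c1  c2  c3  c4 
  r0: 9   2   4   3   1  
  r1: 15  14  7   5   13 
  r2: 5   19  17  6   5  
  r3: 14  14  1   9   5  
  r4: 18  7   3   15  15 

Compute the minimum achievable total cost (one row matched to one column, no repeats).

Minimum assignment cost: 19

optimal assignment: row0→col4 (cost 1), row1→col3 (cost 5), row2→col0 (cost 5), row3→col2 (cost 1), row4→col1 (cost 7)
total = 1 + 5 + 5 + 1 + 7 = 19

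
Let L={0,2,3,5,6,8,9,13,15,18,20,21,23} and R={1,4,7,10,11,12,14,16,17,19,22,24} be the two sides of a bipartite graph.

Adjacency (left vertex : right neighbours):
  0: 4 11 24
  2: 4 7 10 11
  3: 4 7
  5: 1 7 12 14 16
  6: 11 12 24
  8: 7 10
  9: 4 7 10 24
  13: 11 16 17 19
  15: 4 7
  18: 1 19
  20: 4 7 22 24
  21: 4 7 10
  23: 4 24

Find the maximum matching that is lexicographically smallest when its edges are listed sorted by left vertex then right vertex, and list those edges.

Lex-smallest maximum matching: {(0,4), (2,11), (3,7), (5,1), (6,12), (8,10), (9,24), (13,16), (18,19), (20,22)}

|M| = 10 (so the lex-smallest maximum matching has 10 edges)
process left vertices in ascending order; for each, take the smallest-labelled available neighbour that still permits 10 edges overall, or leave it unmatched if none does
lex-smallest matching: {0-4, 2-11, 3-7, 5-1, 6-12, 8-10, 9-24, 13-16, 18-19, 20-22}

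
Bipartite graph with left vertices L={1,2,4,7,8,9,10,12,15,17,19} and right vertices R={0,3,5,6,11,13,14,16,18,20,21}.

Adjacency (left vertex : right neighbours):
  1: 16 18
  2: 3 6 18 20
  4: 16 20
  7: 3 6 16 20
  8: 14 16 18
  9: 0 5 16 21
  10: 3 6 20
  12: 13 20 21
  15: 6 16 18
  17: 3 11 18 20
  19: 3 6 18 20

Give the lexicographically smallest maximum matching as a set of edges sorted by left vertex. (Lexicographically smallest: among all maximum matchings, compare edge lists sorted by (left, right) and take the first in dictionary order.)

|M| = 9 (so the lex-smallest maximum matching has 9 edges)
process left vertices in ascending order; for each, take the smallest-labelled available neighbour that still permits 9 edges overall, or leave it unmatched if none does
lex-smallest matching: {1-16, 2-3, 4-20, 7-6, 8-14, 9-0, 12-13, 15-18, 17-11}

Lex-smallest maximum matching: {(1,16), (2,3), (4,20), (7,6), (8,14), (9,0), (12,13), (15,18), (17,11)}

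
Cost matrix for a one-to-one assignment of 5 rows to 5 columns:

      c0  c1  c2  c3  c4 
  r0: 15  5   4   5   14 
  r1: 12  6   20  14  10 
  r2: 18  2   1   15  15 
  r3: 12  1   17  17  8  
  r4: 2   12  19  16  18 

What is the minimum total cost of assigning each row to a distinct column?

optimal assignment: row0→col3 (cost 5), row1→col4 (cost 10), row2→col2 (cost 1), row3→col1 (cost 1), row4→col0 (cost 2)
total = 5 + 10 + 1 + 1 + 2 = 19

Minimum assignment cost: 19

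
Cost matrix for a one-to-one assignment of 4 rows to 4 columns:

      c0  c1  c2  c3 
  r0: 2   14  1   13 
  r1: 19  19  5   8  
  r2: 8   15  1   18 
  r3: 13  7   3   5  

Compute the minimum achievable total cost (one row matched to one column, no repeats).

Minimum assignment cost: 18

optimal assignment: row0→col0 (cost 2), row1→col3 (cost 8), row2→col2 (cost 1), row3→col1 (cost 7)
total = 2 + 8 + 1 + 7 = 18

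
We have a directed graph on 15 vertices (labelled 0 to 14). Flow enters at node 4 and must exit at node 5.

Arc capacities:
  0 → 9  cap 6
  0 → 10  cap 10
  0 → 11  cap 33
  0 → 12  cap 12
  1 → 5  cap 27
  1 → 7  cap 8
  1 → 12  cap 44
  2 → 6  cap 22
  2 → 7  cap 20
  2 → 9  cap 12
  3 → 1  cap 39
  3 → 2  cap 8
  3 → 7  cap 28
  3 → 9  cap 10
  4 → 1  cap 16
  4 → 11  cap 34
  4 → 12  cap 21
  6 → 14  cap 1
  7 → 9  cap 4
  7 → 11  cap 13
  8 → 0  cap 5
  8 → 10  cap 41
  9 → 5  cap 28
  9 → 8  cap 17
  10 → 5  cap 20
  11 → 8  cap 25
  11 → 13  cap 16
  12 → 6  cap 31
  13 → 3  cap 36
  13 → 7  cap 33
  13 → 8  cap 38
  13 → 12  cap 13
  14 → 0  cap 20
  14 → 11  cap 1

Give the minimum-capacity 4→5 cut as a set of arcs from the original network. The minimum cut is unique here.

augment #1: 4→1→5 push 16
augment #2: 4→11→8→10→5 push 20
augment #3: 4→11→8→0→9→5 push 5
augment #4: 4→11→13→3→1→5 push 9
augment #5: 4→12→6→14→0→9→5 push 1
max flow = 51; residual-reachable set from 4 gives S-side
cut edges (S→T): {(4,1), (4,11), (6,14)} total cap 51

Min-cut arcs: {(4,1), (4,11), (6,14)} (total capacity 51)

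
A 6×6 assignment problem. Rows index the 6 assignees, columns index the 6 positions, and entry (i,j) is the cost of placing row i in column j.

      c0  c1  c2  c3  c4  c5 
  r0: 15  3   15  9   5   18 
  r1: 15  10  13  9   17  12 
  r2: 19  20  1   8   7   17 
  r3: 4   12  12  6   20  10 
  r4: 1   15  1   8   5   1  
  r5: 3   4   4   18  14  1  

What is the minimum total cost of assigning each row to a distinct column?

Minimum assignment cost: 23

optimal assignment: row0→col1 (cost 3), row1→col3 (cost 9), row2→col2 (cost 1), row3→col0 (cost 4), row4→col4 (cost 5), row5→col5 (cost 1)
total = 3 + 9 + 1 + 4 + 5 + 1 = 23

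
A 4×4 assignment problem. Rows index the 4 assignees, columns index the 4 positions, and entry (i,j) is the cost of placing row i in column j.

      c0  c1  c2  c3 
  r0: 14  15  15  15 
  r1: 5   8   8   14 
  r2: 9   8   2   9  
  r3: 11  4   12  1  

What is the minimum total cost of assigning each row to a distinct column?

optimal assignment: row0→col1 (cost 15), row1→col0 (cost 5), row2→col2 (cost 2), row3→col3 (cost 1)
total = 15 + 5 + 2 + 1 = 23

Minimum assignment cost: 23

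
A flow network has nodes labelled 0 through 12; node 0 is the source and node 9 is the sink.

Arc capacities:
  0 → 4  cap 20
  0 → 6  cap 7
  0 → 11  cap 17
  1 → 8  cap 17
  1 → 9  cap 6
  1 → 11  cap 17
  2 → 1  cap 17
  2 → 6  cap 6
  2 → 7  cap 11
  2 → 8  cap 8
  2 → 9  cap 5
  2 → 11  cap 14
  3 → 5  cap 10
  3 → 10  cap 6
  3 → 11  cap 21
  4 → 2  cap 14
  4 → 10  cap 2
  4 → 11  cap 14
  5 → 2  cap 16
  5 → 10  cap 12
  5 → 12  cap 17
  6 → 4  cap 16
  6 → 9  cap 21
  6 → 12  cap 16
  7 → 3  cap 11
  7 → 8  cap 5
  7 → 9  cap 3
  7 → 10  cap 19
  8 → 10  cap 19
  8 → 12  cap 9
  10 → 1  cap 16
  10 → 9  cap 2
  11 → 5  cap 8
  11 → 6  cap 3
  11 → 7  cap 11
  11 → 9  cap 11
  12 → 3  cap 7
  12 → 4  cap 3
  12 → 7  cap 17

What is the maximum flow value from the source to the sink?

Maximum flow value: 43

augment #1: 0→6→9 bottleneck 7, total now 7
augment #2: 0→11→9 bottleneck 11, total now 18
augment #3: 0→4→2→9 bottleneck 5, total now 23
augment #4: 0→4→10→9 bottleneck 2, total now 25
augment #5: 0→11→6→9 bottleneck 3, total now 28
augment #6: 0→11→7→9 bottleneck 3, total now 31
augment #7: 0→4→2→1→9 bottleneck 6, total now 37
augment #8: 0→4→2→6→9 bottleneck 3, total now 40
augment #9: 0→4→11→5→2→6→9 bottleneck 3, total now 43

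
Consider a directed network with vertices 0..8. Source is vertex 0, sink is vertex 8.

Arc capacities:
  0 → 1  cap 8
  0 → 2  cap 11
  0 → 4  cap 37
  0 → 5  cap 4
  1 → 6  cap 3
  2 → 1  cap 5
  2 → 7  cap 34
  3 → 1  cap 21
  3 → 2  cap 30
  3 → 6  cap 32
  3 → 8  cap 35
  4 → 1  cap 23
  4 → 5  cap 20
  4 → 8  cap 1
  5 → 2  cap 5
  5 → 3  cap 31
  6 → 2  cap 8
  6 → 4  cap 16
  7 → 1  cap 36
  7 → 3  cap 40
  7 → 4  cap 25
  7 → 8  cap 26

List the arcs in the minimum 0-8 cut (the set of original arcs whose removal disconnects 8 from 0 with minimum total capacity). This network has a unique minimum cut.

Min-cut arcs: {(0,2), (0,5), (1,6), (4,5), (4,8)} (total capacity 39)

augment #1: 0→4→8 push 1
augment #2: 0→2→7→8 push 11
augment #3: 0→5→3→8 push 4
augment #4: 0→4→5→3→8 push 20
augment #5: 0→1→6→2→7→8 push 3
max flow = 39; residual-reachable set from 0 gives S-side
cut edges (S→T): {(0,2), (0,5), (1,6), (4,5), (4,8)} total cap 39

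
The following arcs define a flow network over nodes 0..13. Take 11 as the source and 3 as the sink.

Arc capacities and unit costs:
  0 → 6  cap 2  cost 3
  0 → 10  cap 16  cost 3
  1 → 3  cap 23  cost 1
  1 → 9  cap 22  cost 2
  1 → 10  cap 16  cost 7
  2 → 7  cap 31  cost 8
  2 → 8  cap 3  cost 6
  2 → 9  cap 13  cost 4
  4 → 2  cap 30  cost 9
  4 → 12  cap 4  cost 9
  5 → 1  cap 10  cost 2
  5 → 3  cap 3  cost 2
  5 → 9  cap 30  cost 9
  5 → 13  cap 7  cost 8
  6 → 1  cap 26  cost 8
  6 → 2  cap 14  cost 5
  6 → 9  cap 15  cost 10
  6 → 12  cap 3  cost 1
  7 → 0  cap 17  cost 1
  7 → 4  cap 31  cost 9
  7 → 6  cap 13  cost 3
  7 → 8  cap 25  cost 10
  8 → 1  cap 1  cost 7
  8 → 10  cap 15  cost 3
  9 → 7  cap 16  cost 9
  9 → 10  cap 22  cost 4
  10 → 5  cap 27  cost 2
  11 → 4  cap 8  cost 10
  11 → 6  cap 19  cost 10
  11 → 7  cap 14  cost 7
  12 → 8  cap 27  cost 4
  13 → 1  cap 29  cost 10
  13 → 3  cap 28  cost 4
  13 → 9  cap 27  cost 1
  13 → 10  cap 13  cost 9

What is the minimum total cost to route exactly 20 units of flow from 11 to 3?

Minimum cost for 20 units: 338

shortest-cost path #1: 11→7→0→10→5→3 push 3 @ unit cost 15 (adds 45)
shortest-cost path #2: 11→7→0→10→5→1→3 push 10 @ unit cost 16 (adds 160)
shortest-cost path #3: 11→6→1→3 push 7 @ unit cost 19 (adds 133)
total cost = 338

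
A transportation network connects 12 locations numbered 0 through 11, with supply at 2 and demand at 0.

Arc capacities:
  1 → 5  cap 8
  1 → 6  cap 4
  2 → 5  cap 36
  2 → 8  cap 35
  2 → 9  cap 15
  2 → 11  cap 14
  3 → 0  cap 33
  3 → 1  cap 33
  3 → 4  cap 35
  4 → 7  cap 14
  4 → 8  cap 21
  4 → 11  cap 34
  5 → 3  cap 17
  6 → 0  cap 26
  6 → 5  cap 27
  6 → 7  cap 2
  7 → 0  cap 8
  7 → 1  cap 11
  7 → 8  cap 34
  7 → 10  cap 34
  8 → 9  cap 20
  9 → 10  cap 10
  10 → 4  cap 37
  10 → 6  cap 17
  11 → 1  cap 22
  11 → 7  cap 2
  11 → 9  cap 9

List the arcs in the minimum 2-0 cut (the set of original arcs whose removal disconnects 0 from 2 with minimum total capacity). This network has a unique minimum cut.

Min-cut arcs: {(1,6), (5,3), (9,10), (11,7)} (total capacity 33)

augment #1: 2→5→3→0 push 17
augment #2: 2→11→7→0 push 2
augment #3: 2→9→10→6→0 push 10
augment #4: 2→11→1→6→0 push 4
max flow = 33; residual-reachable set from 2 gives S-side
cut edges (S→T): {(1,6), (5,3), (9,10), (11,7)} total cap 33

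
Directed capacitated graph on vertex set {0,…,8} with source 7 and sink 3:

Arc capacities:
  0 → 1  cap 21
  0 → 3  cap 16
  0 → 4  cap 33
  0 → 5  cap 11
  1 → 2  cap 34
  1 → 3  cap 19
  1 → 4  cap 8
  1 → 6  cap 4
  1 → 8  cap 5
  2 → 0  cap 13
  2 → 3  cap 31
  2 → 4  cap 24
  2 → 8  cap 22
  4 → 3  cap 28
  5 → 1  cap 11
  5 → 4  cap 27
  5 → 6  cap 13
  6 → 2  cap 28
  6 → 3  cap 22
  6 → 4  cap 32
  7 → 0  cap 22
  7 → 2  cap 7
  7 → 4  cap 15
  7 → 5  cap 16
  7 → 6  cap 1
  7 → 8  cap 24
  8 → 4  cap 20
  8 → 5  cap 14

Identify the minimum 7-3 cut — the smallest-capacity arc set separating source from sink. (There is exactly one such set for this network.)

augment #1: 7→0→3 push 16
augment #2: 7→2→3 push 7
augment #3: 7→4→3 push 15
augment #4: 7→6→3 push 1
augment #5: 7→0→1→3 push 6
augment #6: 7→5→1→3 push 11
augment #7: 7→5→4→3 push 5
augment #8: 7→8→4→3 push 8
augment #9: 7→8→5→6→3 push 13
max flow = 82; residual-reachable set from 7 gives S-side
cut edges (S→T): {(4,3), (5,1), (5,6), (7,0), (7,2), (7,6)} total cap 82

Min-cut arcs: {(4,3), (5,1), (5,6), (7,0), (7,2), (7,6)} (total capacity 82)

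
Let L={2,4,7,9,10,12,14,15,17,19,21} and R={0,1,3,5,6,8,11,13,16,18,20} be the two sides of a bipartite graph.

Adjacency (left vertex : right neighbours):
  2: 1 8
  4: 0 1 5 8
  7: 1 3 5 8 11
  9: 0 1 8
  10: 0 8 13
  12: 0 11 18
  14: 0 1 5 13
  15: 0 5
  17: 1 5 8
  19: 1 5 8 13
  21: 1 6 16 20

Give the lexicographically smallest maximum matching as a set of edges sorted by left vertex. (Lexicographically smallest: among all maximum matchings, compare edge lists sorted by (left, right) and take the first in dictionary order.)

|M| = 8 (so the lex-smallest maximum matching has 8 edges)
process left vertices in ascending order; for each, take the smallest-labelled available neighbour that still permits 8 edges overall, or leave it unmatched if none does
lex-smallest matching: {2-1, 4-0, 7-3, 9-8, 10-13, 12-11, 14-5, 21-6}

Lex-smallest maximum matching: {(2,1), (4,0), (7,3), (9,8), (10,13), (12,11), (14,5), (21,6)}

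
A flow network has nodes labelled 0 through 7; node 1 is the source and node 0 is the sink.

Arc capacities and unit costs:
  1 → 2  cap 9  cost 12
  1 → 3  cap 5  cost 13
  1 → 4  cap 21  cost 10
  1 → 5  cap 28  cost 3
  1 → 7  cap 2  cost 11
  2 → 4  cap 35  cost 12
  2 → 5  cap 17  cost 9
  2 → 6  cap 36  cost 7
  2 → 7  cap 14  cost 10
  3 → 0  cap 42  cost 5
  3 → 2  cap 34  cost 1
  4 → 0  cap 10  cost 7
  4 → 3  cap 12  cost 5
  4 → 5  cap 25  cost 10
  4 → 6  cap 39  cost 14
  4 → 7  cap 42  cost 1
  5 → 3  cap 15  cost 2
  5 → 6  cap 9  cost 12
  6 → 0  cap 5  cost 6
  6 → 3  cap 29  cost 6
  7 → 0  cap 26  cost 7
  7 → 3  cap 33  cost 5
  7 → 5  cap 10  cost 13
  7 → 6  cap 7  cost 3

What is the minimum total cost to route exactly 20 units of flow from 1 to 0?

Minimum cost for 20 units: 235

shortest-cost path #1: 1→5→3→0 push 15 @ unit cost 10 (adds 150)
shortest-cost path #2: 1→4→0 push 5 @ unit cost 17 (adds 85)
total cost = 235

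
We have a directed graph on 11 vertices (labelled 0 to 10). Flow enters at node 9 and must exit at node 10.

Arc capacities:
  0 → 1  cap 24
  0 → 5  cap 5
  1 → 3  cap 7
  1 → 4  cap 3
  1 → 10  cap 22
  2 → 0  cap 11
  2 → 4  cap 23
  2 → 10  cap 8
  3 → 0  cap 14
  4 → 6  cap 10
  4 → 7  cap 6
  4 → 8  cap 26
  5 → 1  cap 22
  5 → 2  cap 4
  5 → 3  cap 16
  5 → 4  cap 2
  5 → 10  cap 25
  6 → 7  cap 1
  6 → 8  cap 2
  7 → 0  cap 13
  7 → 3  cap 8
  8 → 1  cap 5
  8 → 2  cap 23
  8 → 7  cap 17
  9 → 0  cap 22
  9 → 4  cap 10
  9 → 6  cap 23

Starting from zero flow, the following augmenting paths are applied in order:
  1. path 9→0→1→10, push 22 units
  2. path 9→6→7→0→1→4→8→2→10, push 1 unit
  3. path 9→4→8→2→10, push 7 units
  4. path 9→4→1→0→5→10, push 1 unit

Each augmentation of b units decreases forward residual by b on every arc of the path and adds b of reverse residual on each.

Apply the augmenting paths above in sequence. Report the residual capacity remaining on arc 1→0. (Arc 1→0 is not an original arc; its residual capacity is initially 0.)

Residual capacity of (1,0): 22

after path 1 (9→0→1→10, push 22): res(1,0)=22
after path 2 (9→6→7→0→1→4→8→2→10, push 1): res(1,0)=23
after path 3 (9→4→8→2→10, push 7): res(1,0)=23
after path 4 (9→4→1→0→5→10, push 1): res(1,0)=22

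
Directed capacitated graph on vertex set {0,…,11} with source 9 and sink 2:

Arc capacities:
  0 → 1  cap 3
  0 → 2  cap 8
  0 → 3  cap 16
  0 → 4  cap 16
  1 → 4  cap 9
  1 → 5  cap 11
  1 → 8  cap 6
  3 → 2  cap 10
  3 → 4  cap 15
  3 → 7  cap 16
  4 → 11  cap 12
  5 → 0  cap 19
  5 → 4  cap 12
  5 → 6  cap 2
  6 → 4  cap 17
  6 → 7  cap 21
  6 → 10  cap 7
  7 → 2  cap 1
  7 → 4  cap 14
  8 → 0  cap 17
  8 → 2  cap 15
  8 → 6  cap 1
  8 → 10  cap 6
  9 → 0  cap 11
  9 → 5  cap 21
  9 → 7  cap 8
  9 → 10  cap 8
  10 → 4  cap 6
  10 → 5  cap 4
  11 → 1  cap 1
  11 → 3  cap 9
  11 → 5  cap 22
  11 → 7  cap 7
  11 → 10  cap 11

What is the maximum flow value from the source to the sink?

augment #1: 9→0→2 bottleneck 8, total now 8
augment #2: 9→7→2 bottleneck 1, total now 9
augment #3: 9→0→3→2 bottleneck 3, total now 12
augment #4: 9→5→0→3→2 bottleneck 7, total now 19
augment #5: 9→5→0→1→8→2 bottleneck 3, total now 22
augment #6: 9→5→4→11→1→8→2 bottleneck 1, total now 23

Maximum flow value: 23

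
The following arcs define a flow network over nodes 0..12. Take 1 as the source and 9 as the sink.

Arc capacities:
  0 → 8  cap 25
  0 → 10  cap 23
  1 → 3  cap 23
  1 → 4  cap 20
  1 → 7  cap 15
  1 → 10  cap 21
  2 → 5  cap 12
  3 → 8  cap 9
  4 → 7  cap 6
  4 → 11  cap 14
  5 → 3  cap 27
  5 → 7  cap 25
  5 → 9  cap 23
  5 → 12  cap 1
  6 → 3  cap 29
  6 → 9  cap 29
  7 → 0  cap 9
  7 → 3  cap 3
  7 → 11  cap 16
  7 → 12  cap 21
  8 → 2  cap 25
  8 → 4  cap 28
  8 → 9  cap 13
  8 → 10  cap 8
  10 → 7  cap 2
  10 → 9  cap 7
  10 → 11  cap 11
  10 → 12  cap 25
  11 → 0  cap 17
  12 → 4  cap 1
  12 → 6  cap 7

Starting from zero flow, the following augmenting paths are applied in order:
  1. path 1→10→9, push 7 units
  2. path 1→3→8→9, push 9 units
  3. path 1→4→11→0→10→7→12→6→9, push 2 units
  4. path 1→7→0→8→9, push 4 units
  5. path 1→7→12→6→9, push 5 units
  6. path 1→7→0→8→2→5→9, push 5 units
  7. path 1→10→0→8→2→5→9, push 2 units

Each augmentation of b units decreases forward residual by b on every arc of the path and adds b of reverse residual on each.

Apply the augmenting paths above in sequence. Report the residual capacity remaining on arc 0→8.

Residual capacity of (0,8): 14

after path 1 (1→10→9, push 7): res(0,8)=25
after path 2 (1→3→8→9, push 9): res(0,8)=25
after path 3 (1→4→11→0→10→7→12→6→9, push 2): res(0,8)=25
after path 4 (1→7→0→8→9, push 4): res(0,8)=21
after path 5 (1→7→12→6→9, push 5): res(0,8)=21
after path 6 (1→7→0→8→2→5→9, push 5): res(0,8)=16
after path 7 (1→10→0→8→2→5→9, push 2): res(0,8)=14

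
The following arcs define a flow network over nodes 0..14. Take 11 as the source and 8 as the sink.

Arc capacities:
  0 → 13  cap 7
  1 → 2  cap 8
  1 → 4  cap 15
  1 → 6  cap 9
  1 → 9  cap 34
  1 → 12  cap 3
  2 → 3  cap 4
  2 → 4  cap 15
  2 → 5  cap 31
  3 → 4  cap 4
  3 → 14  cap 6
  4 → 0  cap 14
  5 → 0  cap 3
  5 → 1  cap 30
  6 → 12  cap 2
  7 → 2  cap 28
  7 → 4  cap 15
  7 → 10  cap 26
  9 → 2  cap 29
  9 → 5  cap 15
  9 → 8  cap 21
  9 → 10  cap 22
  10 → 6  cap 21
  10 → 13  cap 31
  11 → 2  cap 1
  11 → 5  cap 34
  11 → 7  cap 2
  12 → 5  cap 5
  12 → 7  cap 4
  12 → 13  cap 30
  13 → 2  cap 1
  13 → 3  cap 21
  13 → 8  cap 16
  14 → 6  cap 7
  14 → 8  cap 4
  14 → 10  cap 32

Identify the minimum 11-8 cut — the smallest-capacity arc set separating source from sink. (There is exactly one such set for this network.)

augment #1: 11→2→3→14→8 push 1
augment #2: 11→5→0→13→8 push 3
augment #3: 11→5→1→9→8 push 21
augment #4: 11→7→10→13→8 push 2
augment #5: 11→5→1→12→13→8 push 3
augment #6: 11→5→1→2→3→14→8 push 3
augment #7: 11→5→1→4→0→13→8 push 3
max flow = 36; residual-reachable set from 11 gives S-side
cut edges (S→T): {(5,0), (5,1), (11,2), (11,7)} total cap 36

Min-cut arcs: {(5,0), (5,1), (11,2), (11,7)} (total capacity 36)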